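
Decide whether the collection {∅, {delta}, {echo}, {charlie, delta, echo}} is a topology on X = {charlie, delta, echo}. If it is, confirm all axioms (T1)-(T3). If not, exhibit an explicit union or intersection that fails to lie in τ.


τ is NOT a topology on X.

Axiom (T1): ∅ ∈ τ? Yes; X ∈ τ? Yes.
Axiom (T2/T3): check pairwise unions and intersections of members of τ.
Counterexample for (T2): {delta} ∪ {echo} = {delta, echo} ∉ τ. Therefore τ is NOT a topology.


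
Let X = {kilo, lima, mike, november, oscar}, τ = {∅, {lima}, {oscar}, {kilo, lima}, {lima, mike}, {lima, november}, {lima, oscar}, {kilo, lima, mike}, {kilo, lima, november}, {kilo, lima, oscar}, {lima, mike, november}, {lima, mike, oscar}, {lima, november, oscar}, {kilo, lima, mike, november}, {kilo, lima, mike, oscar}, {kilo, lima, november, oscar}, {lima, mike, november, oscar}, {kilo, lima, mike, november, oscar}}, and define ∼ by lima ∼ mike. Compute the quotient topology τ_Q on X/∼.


X/∼ = {[kilo], [lima=mike], [november], [oscar]}; |τ_Q| = 10.

Equivalence classes: [kilo], [lima=mike], [november], [oscar].
Quotient map π: X → X/∼ sends kilo ↦ [kilo], lima ↦ [lima=mike], mike ↦ [lima=mike], november ↦ [november], oscar ↦ [oscar].
For each subset V ⊆ X/∼, compute π^{-1}(V) ⊆ X and check whether π^{-1}(V) ∈ τ. V is open in τ_Q iff π^{-1}(V) ∈ τ.
  V = {}: π^{-1}(V) = ∅ ∈ τ ✓.
  V = {[kilo]}: π^{-1}(V) = {kilo} ∉ τ ✗.
  V = {[lima=mike]}: π^{-1}(V) = {lima, mike} ∈ τ ✓.
  V = {[kilo], [lima=mike]}: π^{-1}(V) = {kilo, lima, mike} ∈ τ ✓.
  V = {[november]}: π^{-1}(V) = {november} ∉ τ ✗.
  V = {[kilo], [november]}: π^{-1}(V) = {kilo, november} ∉ τ ✗.
  V = {[lima=mike], [november]}: π^{-1}(V) = {lima, mike, november} ∈ τ ✓.
  V = {[kilo], [lima=mike], [november]}: π^{-1}(V) = {kilo, lima, mike, november} ∈ τ ✓.
  V = {[oscar]}: π^{-1}(V) = {oscar} ∈ τ ✓.
  V = {[kilo], [oscar]}: π^{-1}(V) = {kilo, oscar} ∉ τ ✗.
  V = {[lima=mike], [oscar]}: π^{-1}(V) = {lima, mike, oscar} ∈ τ ✓.
  V = {[kilo], [lima=mike], [oscar]}: π^{-1}(V) = {kilo, lima, mike, oscar} ∈ τ ✓.
  V = {[november], [oscar]}: π^{-1}(V) = {november, oscar} ∉ τ ✗.
  V = {[kilo], [november], [oscar]}: π^{-1}(V) = {kilo, november, oscar} ∉ τ ✗.
  V = {[lima=mike], [november], [oscar]}: π^{-1}(V) = {lima, mike, november, oscar} ∈ τ ✓.
  V = {[kilo], [lima=mike], [november], [oscar]}: π^{-1}(V) = {kilo, lima, mike, november, oscar} ∈ τ ✓.
Open sets in the quotient: τ_Q = {{}, {[lima=mike]}, {[kilo], [lima=mike]}, {[lima=mike], [november]}, {[kilo], [lima=mike], [november]}, {[oscar]}, {[lima=mike], [oscar]}, {[kilo], [lima=mike], [oscar]}, {[lima=mike], [november], [oscar]}, {[kilo], [lima=mike], [november], [oscar]}} (10 elements).


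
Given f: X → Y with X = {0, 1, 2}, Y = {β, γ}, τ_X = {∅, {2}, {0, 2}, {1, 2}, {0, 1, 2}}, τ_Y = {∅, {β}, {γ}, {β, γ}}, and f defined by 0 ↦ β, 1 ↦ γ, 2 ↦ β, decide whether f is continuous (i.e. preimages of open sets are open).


f is NOT continuous.

Compute f^{-1}(U) for each U ∈ τ_Y:
  U = ∅: f^{-1}(U) = ∅ ∈ τ_X ✓.
  U = {β}: f^{-1}(U) = {0, 2} ∈ τ_X ✓.
  U = {γ}: f^{-1}(U) = {1} ∉ τ_X ✗.
  U = {β, γ}: f^{-1}(U) = {0, 1, 2} ∈ τ_X ✓.
Found U = {γ} with f^{-1}(U) = {1} not in τ_X. Therefore f is NOT continuous.


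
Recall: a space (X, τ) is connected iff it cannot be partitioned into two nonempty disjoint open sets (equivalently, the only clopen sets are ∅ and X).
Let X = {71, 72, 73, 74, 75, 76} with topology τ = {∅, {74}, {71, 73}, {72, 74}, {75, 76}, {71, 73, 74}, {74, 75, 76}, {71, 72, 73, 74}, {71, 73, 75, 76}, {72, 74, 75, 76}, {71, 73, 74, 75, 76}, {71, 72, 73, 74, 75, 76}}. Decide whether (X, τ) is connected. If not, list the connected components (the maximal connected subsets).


(X, τ) is disconnected; components = [{71, 73}, {72, 74}, {75, 76}].

Find clopen sets (U ∈ τ with X ∖ U ∈ τ):
  U = ∅, X ∖ U = {71, 72, 73, 74, 75, 76} — both open, so U is clopen.
  U = {71, 73}, X ∖ U = {72, 74, 75, 76} — both open, so U is clopen.
  U = {72, 74}, X ∖ U = {71, 73, 75, 76} — both open, so U is clopen.
  U = {75, 76}, X ∖ U = {71, 72, 73, 74} — both open, so U is clopen.
  U = {71, 72, 73, 74}, X ∖ U = {75, 76} — both open, so U is clopen.
  U = {71, 73, 75, 76}, X ∖ U = {72, 74} — both open, so U is clopen.
  U = {72, 74, 75, 76}, X ∖ U = {71, 73} — both open, so U is clopen.
  U = {71, 72, 73, 74, 75, 76}, X ∖ U = ∅ — both open, so U is clopen.
Nontrivial clopen(s) exist: e.g. {71, 73, 75, 76}. So (X, τ) is disconnected.
Compute connected components by grouping points that agree on all clopens:
  component: {71, 73}
  component: {72, 74}
  component: {75, 76}


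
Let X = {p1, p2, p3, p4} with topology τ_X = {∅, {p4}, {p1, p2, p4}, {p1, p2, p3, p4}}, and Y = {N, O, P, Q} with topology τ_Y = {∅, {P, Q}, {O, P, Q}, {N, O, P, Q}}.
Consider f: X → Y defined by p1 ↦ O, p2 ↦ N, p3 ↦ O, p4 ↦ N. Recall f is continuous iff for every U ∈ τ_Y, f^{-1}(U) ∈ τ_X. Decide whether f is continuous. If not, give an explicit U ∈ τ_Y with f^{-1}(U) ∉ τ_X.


f is NOT continuous.

Compute f^{-1}(U) for each U ∈ τ_Y:
  U = ∅: f^{-1}(U) = ∅ ∈ τ_X ✓.
  U = {P, Q}: f^{-1}(U) = ∅ ∈ τ_X ✓.
  U = {O, P, Q}: f^{-1}(U) = {p1, p3} ∉ τ_X ✗.
  U = {N, O, P, Q}: f^{-1}(U) = {p1, p2, p3, p4} ∈ τ_X ✓.
Found U = {O, P, Q} with f^{-1}(U) = {p1, p3} not in τ_X. Therefore f is NOT continuous.


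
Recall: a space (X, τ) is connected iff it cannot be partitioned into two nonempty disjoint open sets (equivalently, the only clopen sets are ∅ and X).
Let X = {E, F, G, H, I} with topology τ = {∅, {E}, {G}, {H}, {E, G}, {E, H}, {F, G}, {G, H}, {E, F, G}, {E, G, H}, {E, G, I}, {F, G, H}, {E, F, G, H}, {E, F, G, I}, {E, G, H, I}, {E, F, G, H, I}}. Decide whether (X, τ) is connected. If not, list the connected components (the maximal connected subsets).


(X, τ) is disconnected; components = [{H}, {E, F, G, I}].

Find clopen sets (U ∈ τ with X ∖ U ∈ τ):
  U = ∅, X ∖ U = {E, F, G, H, I} — both open, so U is clopen.
  U = {H}, X ∖ U = {E, F, G, I} — both open, so U is clopen.
  U = {E, F, G, I}, X ∖ U = {H} — both open, so U is clopen.
  U = {E, F, G, H, I}, X ∖ U = ∅ — both open, so U is clopen.
Nontrivial clopen(s) exist: e.g. {E, F, G, I}. So (X, τ) is disconnected.
Compute connected components by grouping points that agree on all clopens:
  component: {H}
  component: {E, F, G, I}


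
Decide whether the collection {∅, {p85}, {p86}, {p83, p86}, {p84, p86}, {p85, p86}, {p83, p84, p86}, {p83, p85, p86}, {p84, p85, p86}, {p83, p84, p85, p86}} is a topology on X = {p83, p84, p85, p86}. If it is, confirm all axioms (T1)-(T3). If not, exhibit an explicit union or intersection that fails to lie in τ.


τ IS a topology on X.

Axiom (T1): ∅ ∈ τ? Yes; X ∈ τ? Yes.
Axiom (T2/T3): check pairwise unions and intersections of members of τ.
All pairwise intersections and unions checked — each lies in τ. Therefore τ satisfies (T1), (T2), (T3): it IS a topology on X.


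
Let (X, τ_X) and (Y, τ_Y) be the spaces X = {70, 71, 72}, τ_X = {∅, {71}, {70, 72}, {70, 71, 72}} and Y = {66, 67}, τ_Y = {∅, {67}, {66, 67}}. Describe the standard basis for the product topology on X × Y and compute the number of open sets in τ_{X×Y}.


Basis B = {∅ × ∅, {71} × {67}, {70, 72} × {67}, {71} × {66, 67}, {70, 71, 72} × {67}, {70, 72} × {66, 67}, {70, 71, 72} × {66, 67}}; |τ_{X×Y}| = 9.

Enumerate products U × V with U ∈ τ_X, V ∈ τ_Y (deduplicated):
  ∅ × ∅ = {} (∅)
  {71} × {67} = {(71,67)}
  {70, 72} × {67} = {(70,67), (72,67)}
  {71} × {66, 67} = {(71,66), (71,67)}
  {70, 71, 72} × {67} = {(70,67), (71,67), (72,67)}
  {70, 72} × {66, 67} = {(70,66), (70,67), (72,66), (72,67)}
  {70, 71, 72} × {66, 67} = {(70,66), (70,67), (71,66), (71,67), (72,66), (72,67)}
These 7 distinct sets form the basis B.
Close under arbitrary unions to get τ_{X×Y}; counting gives |τ_{X×Y}| = 9.


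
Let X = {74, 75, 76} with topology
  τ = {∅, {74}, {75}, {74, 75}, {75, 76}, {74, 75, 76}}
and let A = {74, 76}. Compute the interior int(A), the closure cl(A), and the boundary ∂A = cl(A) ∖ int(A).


int(A) = {74}, cl(A) = {74, 76}, ∂A = {76}.

Closed sets in (X, τ) are complements of opens:
  closed(X, τ) = {∅, {74}, {76}, {74, 76}, {75, 76}, {74, 75, 76}}.
int(A) = ⋃ {U ∈ τ : U ⊆ A}. Opens contained in A: ∅, {74}.
Taking the union of these: int(A) = {74}.
cl(A) = ⋂ {C closed : A ⊆ C}. Closed sets containing A: {74, 76}, {74, 75, 76}.
Intersecting these: cl(A) = {74, 76}.
∂A = cl(A) ∖ int(A) = {74, 76} ∖ {74} = {76}.


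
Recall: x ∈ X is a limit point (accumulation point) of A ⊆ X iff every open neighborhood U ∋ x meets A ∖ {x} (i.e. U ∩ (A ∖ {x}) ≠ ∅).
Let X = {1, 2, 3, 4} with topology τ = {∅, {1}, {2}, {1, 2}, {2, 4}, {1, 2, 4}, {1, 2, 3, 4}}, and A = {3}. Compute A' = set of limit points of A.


A' = ∅

For each x ∈ X, list the open sets U ∈ τ with x ∈ U, then check whether U ∩ (A ∖ {x}) ≠ ∅ for every such U.
  x = 1: open {1} ∋ x has {1} ∩ (A ∖ {1}) = ∅, so x is NOT a limit point.
  x = 2: open {2} ∋ x has {2} ∩ (A ∖ {2}) = ∅, so x is NOT a limit point.
  x = 3: open {1, 2, 3, 4} ∋ x has {1, 2, 3, 4} ∩ (A ∖ {3}) = ∅, so x is NOT a limit point.
  x = 4: open {2, 4} ∋ x has {2, 4} ∩ (A ∖ {4}) = ∅, so x is NOT a limit point.
Collecting: A' = ∅.


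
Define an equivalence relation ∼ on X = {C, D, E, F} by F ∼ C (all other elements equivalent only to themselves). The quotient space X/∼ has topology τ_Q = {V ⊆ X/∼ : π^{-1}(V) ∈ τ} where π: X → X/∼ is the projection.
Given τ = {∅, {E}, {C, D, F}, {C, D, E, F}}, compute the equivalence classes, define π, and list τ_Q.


X/∼ = {[C=F], [D], [E]}; |τ_Q| = 4.

Equivalence classes: [C=F], [D], [E].
Quotient map π: X → X/∼ sends C ↦ [C=F], D ↦ [D], E ↦ [E], F ↦ [C=F].
For each subset V ⊆ X/∼, compute π^{-1}(V) ⊆ X and check whether π^{-1}(V) ∈ τ. V is open in τ_Q iff π^{-1}(V) ∈ τ.
  V = {}: π^{-1}(V) = ∅ ∈ τ ✓.
  V = {[C=F]}: π^{-1}(V) = {C, F} ∉ τ ✗.
  V = {[D]}: π^{-1}(V) = {D} ∉ τ ✗.
  V = {[C=F], [D]}: π^{-1}(V) = {C, D, F} ∈ τ ✓.
  V = {[E]}: π^{-1}(V) = {E} ∈ τ ✓.
  V = {[C=F], [E]}: π^{-1}(V) = {C, E, F} ∉ τ ✗.
  V = {[D], [E]}: π^{-1}(V) = {D, E} ∉ τ ✗.
  V = {[C=F], [D], [E]}: π^{-1}(V) = {C, D, E, F} ∈ τ ✓.
Open sets in the quotient: τ_Q = {{}, {[C=F], [D]}, {[E]}, {[C=F], [D], [E]}} (4 elements).


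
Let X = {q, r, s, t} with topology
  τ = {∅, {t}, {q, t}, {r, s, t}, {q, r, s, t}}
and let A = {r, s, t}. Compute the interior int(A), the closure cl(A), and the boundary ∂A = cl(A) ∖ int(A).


int(A) = {r, s, t}, cl(A) = {q, r, s, t}, ∂A = {q}.

Closed sets in (X, τ) are complements of opens:
  closed(X, τ) = {∅, {q}, {r, s}, {q, r, s}, {q, r, s, t}}.
int(A) = ⋃ {U ∈ τ : U ⊆ A}. Opens contained in A: ∅, {t}, {r, s, t}.
Taking the union of these: int(A) = {r, s, t}.
cl(A) = ⋂ {C closed : A ⊆ C}. Closed sets containing A: {q, r, s, t}.
Intersecting these: cl(A) = {q, r, s, t}.
∂A = cl(A) ∖ int(A) = {q, r, s, t} ∖ {r, s, t} = {q}.


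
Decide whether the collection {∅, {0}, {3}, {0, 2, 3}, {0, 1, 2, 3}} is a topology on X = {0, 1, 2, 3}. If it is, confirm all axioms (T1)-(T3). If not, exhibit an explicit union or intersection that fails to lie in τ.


τ is NOT a topology on X.

Axiom (T1): ∅ ∈ τ? Yes; X ∈ τ? Yes.
Axiom (T2/T3): check pairwise unions and intersections of members of τ.
Counterexample for (T2): {0} ∪ {3} = {0, 3} ∉ τ. Therefore τ is NOT a topology.


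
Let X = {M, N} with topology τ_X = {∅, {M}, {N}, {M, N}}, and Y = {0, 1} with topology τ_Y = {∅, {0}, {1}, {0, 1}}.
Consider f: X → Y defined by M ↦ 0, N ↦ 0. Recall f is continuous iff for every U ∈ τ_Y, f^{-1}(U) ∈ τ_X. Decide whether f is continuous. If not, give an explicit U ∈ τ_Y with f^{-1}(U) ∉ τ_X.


f IS continuous.

Compute f^{-1}(U) for each U ∈ τ_Y:
  U = ∅: f^{-1}(U) = ∅ ∈ τ_X ✓.
  U = {0}: f^{-1}(U) = {M, N} ∈ τ_X ✓.
  U = {1}: f^{-1}(U) = ∅ ∈ τ_X ✓.
  U = {0, 1}: f^{-1}(U) = {M, N} ∈ τ_X ✓.
Every preimage lies in τ_X, so f IS continuous.


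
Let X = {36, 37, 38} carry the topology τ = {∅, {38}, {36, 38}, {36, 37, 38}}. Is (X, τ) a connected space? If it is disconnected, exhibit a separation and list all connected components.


(X, τ) is connected.

Find clopen sets (U ∈ τ with X ∖ U ∈ τ):
  U = ∅, X ∖ U = {36, 37, 38} — both open, so U is clopen.
  U = {36, 37, 38}, X ∖ U = ∅ — both open, so U is clopen.
Only trivial clopens (∅ and X) exist, so (X, τ) is connected.
Compute connected components by grouping points that agree on all clopens:
  component: {36, 37, 38}


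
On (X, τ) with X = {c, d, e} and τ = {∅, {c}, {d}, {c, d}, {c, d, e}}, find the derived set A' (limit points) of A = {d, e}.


A' = {e}

For each x ∈ X, list the open sets U ∈ τ with x ∈ U, then check whether U ∩ (A ∖ {x}) ≠ ∅ for every such U.
  x = c: open {c} ∋ x has {c} ∩ (A ∖ {c}) = ∅, so x is NOT a limit point.
  x = d: open {d} ∋ x has {d} ∩ (A ∖ {d}) = ∅, so x is NOT a limit point.
  x = e: opens ∋ x are {c, d, e}; each meets A ∖ {e}, so x IS a limit point.
Collecting: A' = {e}.


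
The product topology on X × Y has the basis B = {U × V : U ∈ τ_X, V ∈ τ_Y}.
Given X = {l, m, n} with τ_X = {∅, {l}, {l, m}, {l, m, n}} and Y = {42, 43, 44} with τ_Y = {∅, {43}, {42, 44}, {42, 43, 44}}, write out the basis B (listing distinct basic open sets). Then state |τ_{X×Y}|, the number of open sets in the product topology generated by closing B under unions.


Basis B = {∅ × ∅, {l} × {43}, {l} × {42, 44}, {l, m} × {43}, {l} × {42, 43, 44}, {l, m, n} × {43}, {l, m} × {42, 44}, {l, m} × {42, 43, 44}, {l, m, n} × {42, 44}, {l, m, n} × {42, 43, 44}}; |τ_{X×Y}| = 16.

Enumerate products U × V with U ∈ τ_X, V ∈ τ_Y (deduplicated):
  ∅ × ∅ = {} (∅)
  {l} × {43} = {(l,43)}
  {l} × {42, 44} = {(l,42), (l,44)}
  {l, m} × {43} = {(l,43), (m,43)}
  {l} × {42, 43, 44} = {(l,42), (l,43), (l,44)}
  {l, m, n} × {43} = {(l,43), (m,43), (n,43)}
  {l, m} × {42, 44} = {(l,42), (l,44), (m,42), (m,44)}
  {l, m} × {42, 43, 44} = {(l,42), (l,43), (l,44), (m,42), (m,43), (m,44)}
  {l, m, n} × {42, 44} = {(l,42), (l,44), (m,42), (m,44), (n,42), (n,44)}
  {l, m, n} × {42, 43, 44} = {(l,42), (l,43), (l,44), (m,42), (m,43), (m,44), (n,42), (n,43), (n,44)}
These 10 distinct sets form the basis B.
Close under arbitrary unions to get τ_{X×Y}; counting gives |τ_{X×Y}| = 16.


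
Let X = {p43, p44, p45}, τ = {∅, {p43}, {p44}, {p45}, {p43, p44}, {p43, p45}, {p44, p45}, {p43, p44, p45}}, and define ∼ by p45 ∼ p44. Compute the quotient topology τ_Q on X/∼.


X/∼ = {[p43], [p44=p45]}; |τ_Q| = 4.

Equivalence classes: [p43], [p44=p45].
Quotient map π: X → X/∼ sends p43 ↦ [p43], p44 ↦ [p44=p45], p45 ↦ [p44=p45].
For each subset V ⊆ X/∼, compute π^{-1}(V) ⊆ X and check whether π^{-1}(V) ∈ τ. V is open in τ_Q iff π^{-1}(V) ∈ τ.
  V = {}: π^{-1}(V) = ∅ ∈ τ ✓.
  V = {[p43]}: π^{-1}(V) = {p43} ∈ τ ✓.
  V = {[p44=p45]}: π^{-1}(V) = {p44, p45} ∈ τ ✓.
  V = {[p43], [p44=p45]}: π^{-1}(V) = {p43, p44, p45} ∈ τ ✓.
Open sets in the quotient: τ_Q = {{}, {[p43]}, {[p44=p45]}, {[p43], [p44=p45]}} (4 elements).


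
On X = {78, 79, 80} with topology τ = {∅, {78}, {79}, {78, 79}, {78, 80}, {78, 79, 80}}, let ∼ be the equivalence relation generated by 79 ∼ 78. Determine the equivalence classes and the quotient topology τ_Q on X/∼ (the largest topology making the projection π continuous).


X/∼ = {[78=79], [80]}; |τ_Q| = 3.

Equivalence classes: [78=79], [80].
Quotient map π: X → X/∼ sends 78 ↦ [78=79], 79 ↦ [78=79], 80 ↦ [80].
For each subset V ⊆ X/∼, compute π^{-1}(V) ⊆ X and check whether π^{-1}(V) ∈ τ. V is open in τ_Q iff π^{-1}(V) ∈ τ.
  V = {}: π^{-1}(V) = ∅ ∈ τ ✓.
  V = {[78=79]}: π^{-1}(V) = {78, 79} ∈ τ ✓.
  V = {[80]}: π^{-1}(V) = {80} ∉ τ ✗.
  V = {[78=79], [80]}: π^{-1}(V) = {78, 79, 80} ∈ τ ✓.
Open sets in the quotient: τ_Q = {{}, {[78=79]}, {[78=79], [80]}} (3 elements).


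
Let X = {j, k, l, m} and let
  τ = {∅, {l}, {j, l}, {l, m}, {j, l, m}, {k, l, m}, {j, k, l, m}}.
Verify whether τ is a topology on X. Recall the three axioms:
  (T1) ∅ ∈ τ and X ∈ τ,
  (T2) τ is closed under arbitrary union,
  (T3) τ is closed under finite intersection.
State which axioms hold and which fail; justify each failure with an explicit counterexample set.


τ IS a topology on X.

Axiom (T1): ∅ ∈ τ? Yes; X ∈ τ? Yes.
Axiom (T2/T3): check pairwise unions and intersections of members of τ.
All pairwise intersections and unions checked — each lies in τ. Therefore τ satisfies (T1), (T2), (T3): it IS a topology on X.


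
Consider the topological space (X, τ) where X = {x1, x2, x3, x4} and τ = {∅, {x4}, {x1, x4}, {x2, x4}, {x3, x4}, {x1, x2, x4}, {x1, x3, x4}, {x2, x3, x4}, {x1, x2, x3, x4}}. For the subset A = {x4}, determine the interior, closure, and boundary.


int(A) = {x4}, cl(A) = {x1, x2, x3, x4}, ∂A = {x1, x2, x3}.

Closed sets in (X, τ) are complements of opens:
  closed(X, τ) = {∅, {x1}, {x2}, {x3}, {x1, x2}, {x1, x3}, {x2, x3}, {x1, x2, x3}, {x1, x2, x3, x4}}.
int(A) = ⋃ {U ∈ τ : U ⊆ A}. Opens contained in A: ∅, {x4}.
Taking the union of these: int(A) = {x4}.
cl(A) = ⋂ {C closed : A ⊆ C}. Closed sets containing A: {x1, x2, x3, x4}.
Intersecting these: cl(A) = {x1, x2, x3, x4}.
∂A = cl(A) ∖ int(A) = {x1, x2, x3, x4} ∖ {x4} = {x1, x2, x3}.


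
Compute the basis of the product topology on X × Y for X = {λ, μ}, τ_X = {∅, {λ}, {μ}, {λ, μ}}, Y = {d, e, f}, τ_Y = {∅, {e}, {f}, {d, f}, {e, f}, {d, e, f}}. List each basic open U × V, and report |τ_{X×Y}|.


Basis B = {∅ × ∅, {λ} × {e}, {λ} × {f}, {μ} × {e}, {μ} × {f}, {λ} × {d, f}, {λ} × {e, f}, {λ, μ} × {e}, {λ, μ} × {f}, {μ} × {d, f}, {μ} × {e, f}, {λ} × {d, e, f}, {μ} × {d, e, f}, {λ, μ} × {d, f}, {λ, μ} × {e, f}, {λ, μ} × {d, e, f}}; |τ_{X×Y}| = 36.

Enumerate products U × V with U ∈ τ_X, V ∈ τ_Y (deduplicated):
  ∅ × ∅ = {} (∅)
  {λ} × {e} = {(λ,e)}
  {λ} × {f} = {(λ,f)}
  {μ} × {e} = {(μ,e)}
  {μ} × {f} = {(μ,f)}
  {λ} × {d, f} = {(λ,d), (λ,f)}
  {λ} × {e, f} = {(λ,e), (λ,f)}
  {λ, μ} × {e} = {(λ,e), (μ,e)}
  {λ, μ} × {f} = {(λ,f), (μ,f)}
  {μ} × {d, f} = {(μ,d), (μ,f)}
  {μ} × {e, f} = {(μ,e), (μ,f)}
  {λ} × {d, e, f} = {(λ,d), (λ,e), (λ,f)}
  {μ} × {d, e, f} = {(μ,d), (μ,e), (μ,f)}
  {λ, μ} × {d, f} = {(λ,d), (λ,f), (μ,d), (μ,f)}
  {λ, μ} × {e, f} = {(λ,e), (λ,f), (μ,e), (μ,f)}
  {λ, μ} × {d, e, f} = {(λ,d), (λ,e), (λ,f), (μ,d), (μ,e), (μ,f)}
These 16 distinct sets form the basis B.
Close under arbitrary unions to get τ_{X×Y}; counting gives |τ_{X×Y}| = 36.


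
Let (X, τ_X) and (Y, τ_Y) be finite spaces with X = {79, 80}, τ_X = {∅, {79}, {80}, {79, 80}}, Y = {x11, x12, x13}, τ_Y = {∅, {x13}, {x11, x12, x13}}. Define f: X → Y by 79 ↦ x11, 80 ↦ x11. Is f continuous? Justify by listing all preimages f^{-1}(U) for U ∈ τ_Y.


f IS continuous.

Compute f^{-1}(U) for each U ∈ τ_Y:
  U = ∅: f^{-1}(U) = ∅ ∈ τ_X ✓.
  U = {x13}: f^{-1}(U) = ∅ ∈ τ_X ✓.
  U = {x11, x12, x13}: f^{-1}(U) = {79, 80} ∈ τ_X ✓.
Every preimage lies in τ_X, so f IS continuous.


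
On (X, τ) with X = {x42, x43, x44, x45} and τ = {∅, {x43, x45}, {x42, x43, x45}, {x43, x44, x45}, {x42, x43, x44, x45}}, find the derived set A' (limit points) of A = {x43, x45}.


A' = {x42, x43, x44, x45}

For each x ∈ X, list the open sets U ∈ τ with x ∈ U, then check whether U ∩ (A ∖ {x}) ≠ ∅ for every such U.
  x = x42: opens ∋ x are {x42, x43, x45}, {x42, x43, x44, x45}; each meets A ∖ {x42}, so x IS a limit point.
  x = x43: opens ∋ x are {x43, x45}, {x42, x43, x45}, {x43, x44, x45}, {x42, x43, x44, x45}; each meets A ∖ {x43}, so x IS a limit point.
  x = x44: opens ∋ x are {x43, x44, x45}, {x42, x43, x44, x45}; each meets A ∖ {x44}, so x IS a limit point.
  x = x45: opens ∋ x are {x43, x45}, {x42, x43, x45}, {x43, x44, x45}, {x42, x43, x44, x45}; each meets A ∖ {x45}, so x IS a limit point.
Collecting: A' = {x42, x43, x44, x45}.


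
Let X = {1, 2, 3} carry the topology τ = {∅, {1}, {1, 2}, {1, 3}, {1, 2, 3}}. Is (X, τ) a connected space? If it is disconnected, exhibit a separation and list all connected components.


(X, τ) is connected.

Find clopen sets (U ∈ τ with X ∖ U ∈ τ):
  U = ∅, X ∖ U = {1, 2, 3} — both open, so U is clopen.
  U = {1, 2, 3}, X ∖ U = ∅ — both open, so U is clopen.
Only trivial clopens (∅ and X) exist, so (X, τ) is connected.
Compute connected components by grouping points that agree on all clopens:
  component: {1, 2, 3}


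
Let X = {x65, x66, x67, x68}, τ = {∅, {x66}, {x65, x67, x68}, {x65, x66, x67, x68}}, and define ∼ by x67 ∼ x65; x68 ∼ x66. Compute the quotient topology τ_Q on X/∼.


X/∼ = {[x65=x67], [x66=x68]}; |τ_Q| = 2.

Equivalence classes: [x65=x67], [x66=x68].
Quotient map π: X → X/∼ sends x65 ↦ [x65=x67], x66 ↦ [x66=x68], x67 ↦ [x65=x67], x68 ↦ [x66=x68].
For each subset V ⊆ X/∼, compute π^{-1}(V) ⊆ X and check whether π^{-1}(V) ∈ τ. V is open in τ_Q iff π^{-1}(V) ∈ τ.
  V = {}: π^{-1}(V) = ∅ ∈ τ ✓.
  V = {[x65=x67]}: π^{-1}(V) = {x65, x67} ∉ τ ✗.
  V = {[x66=x68]}: π^{-1}(V) = {x66, x68} ∉ τ ✗.
  V = {[x65=x67], [x66=x68]}: π^{-1}(V) = {x65, x66, x67, x68} ∈ τ ✓.
Open sets in the quotient: τ_Q = {{}, {[x65=x67], [x66=x68]}} (2 elements).


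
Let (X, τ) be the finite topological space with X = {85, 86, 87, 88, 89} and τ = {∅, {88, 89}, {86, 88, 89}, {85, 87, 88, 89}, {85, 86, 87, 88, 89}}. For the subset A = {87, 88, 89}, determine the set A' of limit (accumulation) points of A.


A' = {85, 86, 87, 88, 89}

For each x ∈ X, list the open sets U ∈ τ with x ∈ U, then check whether U ∩ (A ∖ {x}) ≠ ∅ for every such U.
  x = 85: opens ∋ x are {85, 87, 88, 89}, {85, 86, 87, 88, 89}; each meets A ∖ {85}, so x IS a limit point.
  x = 86: opens ∋ x are {86, 88, 89}, {85, 86, 87, 88, 89}; each meets A ∖ {86}, so x IS a limit point.
  x = 87: opens ∋ x are {85, 87, 88, 89}, {85, 86, 87, 88, 89}; each meets A ∖ {87}, so x IS a limit point.
  x = 88: opens ∋ x are {88, 89}, {86, 88, 89}, {85, 87, 88, 89}, {85, 86, 87, 88, 89}; each meets A ∖ {88}, so x IS a limit point.
  x = 89: opens ∋ x are {88, 89}, {86, 88, 89}, {85, 87, 88, 89}, {85, 86, 87, 88, 89}; each meets A ∖ {89}, so x IS a limit point.
Collecting: A' = {85, 86, 87, 88, 89}.


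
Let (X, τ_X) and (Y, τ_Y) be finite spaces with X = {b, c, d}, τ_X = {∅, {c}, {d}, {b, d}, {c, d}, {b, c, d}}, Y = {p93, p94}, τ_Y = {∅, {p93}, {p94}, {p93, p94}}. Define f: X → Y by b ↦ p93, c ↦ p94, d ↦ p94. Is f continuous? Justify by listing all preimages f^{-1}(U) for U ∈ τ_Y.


f is NOT continuous.

Compute f^{-1}(U) for each U ∈ τ_Y:
  U = ∅: f^{-1}(U) = ∅ ∈ τ_X ✓.
  U = {p93}: f^{-1}(U) = {b} ∉ τ_X ✗.
  U = {p94}: f^{-1}(U) = {c, d} ∈ τ_X ✓.
  U = {p93, p94}: f^{-1}(U) = {b, c, d} ∈ τ_X ✓.
Found U = {p93} with f^{-1}(U) = {b} not in τ_X. Therefore f is NOT continuous.


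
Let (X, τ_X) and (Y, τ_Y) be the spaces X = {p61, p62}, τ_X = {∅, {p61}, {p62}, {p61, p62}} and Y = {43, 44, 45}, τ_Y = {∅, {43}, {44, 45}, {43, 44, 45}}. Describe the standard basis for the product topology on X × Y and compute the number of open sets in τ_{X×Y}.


Basis B = {∅ × ∅, {p61} × {43}, {p62} × {43}, {p61, p62} × {43}, {p61} × {44, 45}, {p62} × {44, 45}, {p61} × {43, 44, 45}, {p62} × {43, 44, 45}, {p61, p62} × {44, 45}, {p61, p62} × {43, 44, 45}}; |τ_{X×Y}| = 16.

Enumerate products U × V with U ∈ τ_X, V ∈ τ_Y (deduplicated):
  ∅ × ∅ = {} (∅)
  {p61} × {43} = {(p61,43)}
  {p62} × {43} = {(p62,43)}
  {p61, p62} × {43} = {(p61,43), (p62,43)}
  {p61} × {44, 45} = {(p61,44), (p61,45)}
  {p62} × {44, 45} = {(p62,44), (p62,45)}
  {p61} × {43, 44, 45} = {(p61,43), (p61,44), (p61,45)}
  {p62} × {43, 44, 45} = {(p62,43), (p62,44), (p62,45)}
  {p61, p62} × {44, 45} = {(p61,44), (p61,45), (p62,44), (p62,45)}
  {p61, p62} × {43, 44, 45} = {(p61,43), (p61,44), (p61,45), (p62,43), (p62,44), (p62,45)}
These 10 distinct sets form the basis B.
Close under arbitrary unions to get τ_{X×Y}; counting gives |τ_{X×Y}| = 16.


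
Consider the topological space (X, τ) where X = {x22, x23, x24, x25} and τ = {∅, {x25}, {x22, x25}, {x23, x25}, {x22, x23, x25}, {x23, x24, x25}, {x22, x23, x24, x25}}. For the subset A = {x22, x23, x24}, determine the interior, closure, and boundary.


int(A) = ∅, cl(A) = {x22, x23, x24}, ∂A = {x22, x23, x24}.

Closed sets in (X, τ) are complements of opens:
  closed(X, τ) = {∅, {x22}, {x24}, {x22, x24}, {x23, x24}, {x22, x23, x24}, {x22, x23, x24, x25}}.
int(A) = ⋃ {U ∈ τ : U ⊆ A}. Opens contained in A: ∅.
Taking the union of these: int(A) = ∅.
cl(A) = ⋂ {C closed : A ⊆ C}. Closed sets containing A: {x22, x23, x24}, {x22, x23, x24, x25}.
Intersecting these: cl(A) = {x22, x23, x24}.
∂A = cl(A) ∖ int(A) = {x22, x23, x24} ∖ ∅ = {x22, x23, x24}.


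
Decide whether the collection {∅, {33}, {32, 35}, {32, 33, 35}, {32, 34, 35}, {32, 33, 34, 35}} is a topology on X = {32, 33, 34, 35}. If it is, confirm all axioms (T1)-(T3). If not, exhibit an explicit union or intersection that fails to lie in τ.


τ IS a topology on X.

Axiom (T1): ∅ ∈ τ? Yes; X ∈ τ? Yes.
Axiom (T2/T3): check pairwise unions and intersections of members of τ.
All pairwise intersections and unions checked — each lies in τ. Therefore τ satisfies (T1), (T2), (T3): it IS a topology on X.


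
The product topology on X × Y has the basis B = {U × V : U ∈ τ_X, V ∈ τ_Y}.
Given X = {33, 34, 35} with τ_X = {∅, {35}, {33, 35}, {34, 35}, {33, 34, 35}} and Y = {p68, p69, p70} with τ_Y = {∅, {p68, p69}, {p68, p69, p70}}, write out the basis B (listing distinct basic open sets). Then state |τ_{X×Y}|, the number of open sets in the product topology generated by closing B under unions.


Basis B = {∅ × ∅, {35} × {p68, p69}, {35} × {p68, p69, p70}, {33, 35} × {p68, p69}, {34, 35} × {p68, p69}, {33, 35} × {p68, p69, p70}, {33, 34, 35} × {p68, p69}, {34, 35} × {p68, p69, p70}, {33, 34, 35} × {p68, p69, p70}}; |τ_{X×Y}| = 14.

Enumerate products U × V with U ∈ τ_X, V ∈ τ_Y (deduplicated):
  ∅ × ∅ = {} (∅)
  {35} × {p68, p69} = {(35,p68), (35,p69)}
  {35} × {p68, p69, p70} = {(35,p68), (35,p69), (35,p70)}
  {33, 35} × {p68, p69} = {(33,p68), (33,p69), (35,p68), (35,p69)}
  {34, 35} × {p68, p69} = {(34,p68), (34,p69), (35,p68), (35,p69)}
  {33, 35} × {p68, p69, p70} = {(33,p68), (33,p69), (33,p70), (35,p68), (35,p69), (35,p70)}
  {33, 34, 35} × {p68, p69} = {(33,p68), (33,p69), (34,p68), (34,p69), (35,p68), (35,p69)}
  {34, 35} × {p68, p69, p70} = {(34,p68), (34,p69), (34,p70), (35,p68), (35,p69), (35,p70)}
  {33, 34, 35} × {p68, p69, p70} = {(33,p68), (33,p69), (33,p70), (34,p68), (34,p69), (34,p70), (35,p68), (35,p69), (35,p70)}
These 9 distinct sets form the basis B.
Close under arbitrary unions to get τ_{X×Y}; counting gives |τ_{X×Y}| = 14.


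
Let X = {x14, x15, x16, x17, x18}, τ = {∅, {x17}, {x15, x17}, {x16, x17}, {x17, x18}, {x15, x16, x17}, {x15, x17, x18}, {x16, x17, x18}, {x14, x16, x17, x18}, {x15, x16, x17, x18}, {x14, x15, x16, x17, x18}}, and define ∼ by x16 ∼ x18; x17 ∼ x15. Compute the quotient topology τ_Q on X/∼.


X/∼ = {[x14], [x15=x17], [x16=x18]}; |τ_Q| = 4.

Equivalence classes: [x14], [x15=x17], [x16=x18].
Quotient map π: X → X/∼ sends x14 ↦ [x14], x15 ↦ [x15=x17], x16 ↦ [x16=x18], x17 ↦ [x15=x17], x18 ↦ [x16=x18].
For each subset V ⊆ X/∼, compute π^{-1}(V) ⊆ X and check whether π^{-1}(V) ∈ τ. V is open in τ_Q iff π^{-1}(V) ∈ τ.
  V = {}: π^{-1}(V) = ∅ ∈ τ ✓.
  V = {[x14]}: π^{-1}(V) = {x14} ∉ τ ✗.
  V = {[x15=x17]}: π^{-1}(V) = {x15, x17} ∈ τ ✓.
  V = {[x14], [x15=x17]}: π^{-1}(V) = {x14, x15, x17} ∉ τ ✗.
  V = {[x16=x18]}: π^{-1}(V) = {x16, x18} ∉ τ ✗.
  V = {[x14], [x16=x18]}: π^{-1}(V) = {x14, x16, x18} ∉ τ ✗.
  V = {[x15=x17], [x16=x18]}: π^{-1}(V) = {x15, x16, x17, x18} ∈ τ ✓.
  V = {[x14], [x15=x17], [x16=x18]}: π^{-1}(V) = {x14, x15, x16, x17, x18} ∈ τ ✓.
Open sets in the quotient: τ_Q = {{}, {[x15=x17]}, {[x15=x17], [x16=x18]}, {[x14], [x15=x17], [x16=x18]}} (4 elements).


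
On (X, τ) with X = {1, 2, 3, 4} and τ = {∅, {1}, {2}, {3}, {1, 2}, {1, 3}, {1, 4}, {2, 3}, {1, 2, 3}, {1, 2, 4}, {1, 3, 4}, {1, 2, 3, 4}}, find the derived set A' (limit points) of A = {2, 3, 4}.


A' = ∅

For each x ∈ X, list the open sets U ∈ τ with x ∈ U, then check whether U ∩ (A ∖ {x}) ≠ ∅ for every such U.
  x = 1: open {1} ∋ x has {1} ∩ (A ∖ {1}) = ∅, so x is NOT a limit point.
  x = 2: open {2} ∋ x has {2} ∩ (A ∖ {2}) = ∅, so x is NOT a limit point.
  x = 3: open {3} ∋ x has {3} ∩ (A ∖ {3}) = ∅, so x is NOT a limit point.
  x = 4: open {1, 4} ∋ x has {1, 4} ∩ (A ∖ {4}) = ∅, so x is NOT a limit point.
Collecting: A' = ∅.


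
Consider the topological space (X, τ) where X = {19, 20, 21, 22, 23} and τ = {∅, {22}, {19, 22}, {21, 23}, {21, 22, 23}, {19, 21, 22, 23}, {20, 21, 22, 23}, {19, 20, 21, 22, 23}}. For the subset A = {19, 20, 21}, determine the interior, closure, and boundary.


int(A) = ∅, cl(A) = {19, 20, 21, 23}, ∂A = {19, 20, 21, 23}.

Closed sets in (X, τ) are complements of opens:
  closed(X, τ) = {∅, {19}, {20}, {19, 20}, {19, 20, 22}, {20, 21, 23}, {19, 20, 21, 23}, {19, 20, 21, 22, 23}}.
int(A) = ⋃ {U ∈ τ : U ⊆ A}. Opens contained in A: ∅.
Taking the union of these: int(A) = ∅.
cl(A) = ⋂ {C closed : A ⊆ C}. Closed sets containing A: {19, 20, 21, 23}, {19, 20, 21, 22, 23}.
Intersecting these: cl(A) = {19, 20, 21, 23}.
∂A = cl(A) ∖ int(A) = {19, 20, 21, 23} ∖ ∅ = {19, 20, 21, 23}.


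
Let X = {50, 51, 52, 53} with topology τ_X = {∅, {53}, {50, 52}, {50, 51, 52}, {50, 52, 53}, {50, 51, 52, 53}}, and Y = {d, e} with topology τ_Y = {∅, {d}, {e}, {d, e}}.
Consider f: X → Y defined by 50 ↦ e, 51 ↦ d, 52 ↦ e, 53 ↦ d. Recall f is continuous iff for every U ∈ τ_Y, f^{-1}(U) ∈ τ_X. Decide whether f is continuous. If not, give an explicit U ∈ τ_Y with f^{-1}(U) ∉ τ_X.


f is NOT continuous.

Compute f^{-1}(U) for each U ∈ τ_Y:
  U = ∅: f^{-1}(U) = ∅ ∈ τ_X ✓.
  U = {d}: f^{-1}(U) = {51, 53} ∉ τ_X ✗.
  U = {e}: f^{-1}(U) = {50, 52} ∈ τ_X ✓.
  U = {d, e}: f^{-1}(U) = {50, 51, 52, 53} ∈ τ_X ✓.
Found U = {d} with f^{-1}(U) = {51, 53} not in τ_X. Therefore f is NOT continuous.


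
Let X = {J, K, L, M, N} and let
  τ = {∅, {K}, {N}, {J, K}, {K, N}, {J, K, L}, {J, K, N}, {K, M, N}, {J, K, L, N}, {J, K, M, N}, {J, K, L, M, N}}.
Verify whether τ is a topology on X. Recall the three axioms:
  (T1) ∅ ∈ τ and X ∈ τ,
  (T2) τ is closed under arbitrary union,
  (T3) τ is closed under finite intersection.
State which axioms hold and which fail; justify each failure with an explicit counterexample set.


τ IS a topology on X.

Axiom (T1): ∅ ∈ τ? Yes; X ∈ τ? Yes.
Axiom (T2/T3): check pairwise unions and intersections of members of τ.
All pairwise intersections and unions checked — each lies in τ. Therefore τ satisfies (T1), (T2), (T3): it IS a topology on X.


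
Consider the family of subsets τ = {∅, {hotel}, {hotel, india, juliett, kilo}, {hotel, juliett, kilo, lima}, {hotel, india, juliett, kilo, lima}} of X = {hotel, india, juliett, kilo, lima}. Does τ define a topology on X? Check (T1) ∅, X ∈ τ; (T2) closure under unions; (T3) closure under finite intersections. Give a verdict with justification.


τ is NOT a topology on X.

Axiom (T1): ∅ ∈ τ? Yes; X ∈ τ? Yes.
Axiom (T2/T3): check pairwise unions and intersections of members of τ.
Counterexample for (T3): {hotel, india, juliett, kilo} ∩ {hotel, juliett, kilo, lima} = {hotel, juliett, kilo} ∉ τ. Therefore τ is NOT a topology.


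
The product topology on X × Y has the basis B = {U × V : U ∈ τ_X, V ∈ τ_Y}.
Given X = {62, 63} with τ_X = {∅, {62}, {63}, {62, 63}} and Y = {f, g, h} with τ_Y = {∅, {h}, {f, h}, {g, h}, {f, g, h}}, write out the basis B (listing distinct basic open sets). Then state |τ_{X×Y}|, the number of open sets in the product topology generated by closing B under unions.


Basis B = {∅ × ∅, {62} × {h}, {63} × {h}, {62} × {f, h}, {62} × {g, h}, {62, 63} × {h}, {63} × {f, h}, {63} × {g, h}, {62} × {f, g, h}, {63} × {f, g, h}, {62, 63} × {f, h}, {62, 63} × {g, h}, {62, 63} × {f, g, h}}; |τ_{X×Y}| = 25.

Enumerate products U × V with U ∈ τ_X, V ∈ τ_Y (deduplicated):
  ∅ × ∅ = {} (∅)
  {62} × {h} = {(62,h)}
  {63} × {h} = {(63,h)}
  {62} × {f, h} = {(62,f), (62,h)}
  {62} × {g, h} = {(62,g), (62,h)}
  {62, 63} × {h} = {(62,h), (63,h)}
  {63} × {f, h} = {(63,f), (63,h)}
  {63} × {g, h} = {(63,g), (63,h)}
  {62} × {f, g, h} = {(62,f), (62,g), (62,h)}
  {63} × {f, g, h} = {(63,f), (63,g), (63,h)}
  {62, 63} × {f, h} = {(62,f), (62,h), (63,f), (63,h)}
  {62, 63} × {g, h} = {(62,g), (62,h), (63,g), (63,h)}
  {62, 63} × {f, g, h} = {(62,f), (62,g), (62,h), (63,f), (63,g), (63,h)}
These 13 distinct sets form the basis B.
Close under arbitrary unions to get τ_{X×Y}; counting gives |τ_{X×Y}| = 25.


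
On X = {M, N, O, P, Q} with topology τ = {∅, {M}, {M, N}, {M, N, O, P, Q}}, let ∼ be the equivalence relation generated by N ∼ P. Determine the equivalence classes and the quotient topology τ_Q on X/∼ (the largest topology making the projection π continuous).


X/∼ = {[M], [N=P], [O], [Q]}; |τ_Q| = 3.

Equivalence classes: [M], [N=P], [O], [Q].
Quotient map π: X → X/∼ sends M ↦ [M], N ↦ [N=P], O ↦ [O], P ↦ [N=P], Q ↦ [Q].
For each subset V ⊆ X/∼, compute π^{-1}(V) ⊆ X and check whether π^{-1}(V) ∈ τ. V is open in τ_Q iff π^{-1}(V) ∈ τ.
  V = {}: π^{-1}(V) = ∅ ∈ τ ✓.
  V = {[M]}: π^{-1}(V) = {M} ∈ τ ✓.
  V = {[N=P]}: π^{-1}(V) = {N, P} ∉ τ ✗.
  V = {[M], [N=P]}: π^{-1}(V) = {M, N, P} ∉ τ ✗.
  V = {[O]}: π^{-1}(V) = {O} ∉ τ ✗.
  V = {[M], [O]}: π^{-1}(V) = {M, O} ∉ τ ✗.
  V = {[N=P], [O]}: π^{-1}(V) = {N, O, P} ∉ τ ✗.
  V = {[M], [N=P], [O]}: π^{-1}(V) = {M, N, O, P} ∉ τ ✗.
  V = {[Q]}: π^{-1}(V) = {Q} ∉ τ ✗.
  V = {[M], [Q]}: π^{-1}(V) = {M, Q} ∉ τ ✗.
  V = {[N=P], [Q]}: π^{-1}(V) = {N, P, Q} ∉ τ ✗.
  V = {[M], [N=P], [Q]}: π^{-1}(V) = {M, N, P, Q} ∉ τ ✗.
  V = {[O], [Q]}: π^{-1}(V) = {O, Q} ∉ τ ✗.
  V = {[M], [O], [Q]}: π^{-1}(V) = {M, O, Q} ∉ τ ✗.
  V = {[N=P], [O], [Q]}: π^{-1}(V) = {N, O, P, Q} ∉ τ ✗.
  V = {[M], [N=P], [O], [Q]}: π^{-1}(V) = {M, N, O, P, Q} ∈ τ ✓.
Open sets in the quotient: τ_Q = {{}, {[M]}, {[M], [N=P], [O], [Q]}} (3 elements).


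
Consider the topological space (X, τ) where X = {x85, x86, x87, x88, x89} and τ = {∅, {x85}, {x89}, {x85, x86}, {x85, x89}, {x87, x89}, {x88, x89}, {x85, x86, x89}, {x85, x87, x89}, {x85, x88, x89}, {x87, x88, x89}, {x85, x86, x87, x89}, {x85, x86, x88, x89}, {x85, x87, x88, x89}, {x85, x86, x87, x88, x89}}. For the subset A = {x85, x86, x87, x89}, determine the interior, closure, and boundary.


int(A) = {x85, x86, x87, x89}, cl(A) = {x85, x86, x87, x88, x89}, ∂A = {x88}.

Closed sets in (X, τ) are complements of opens:
  closed(X, τ) = {∅, {x86}, {x87}, {x88}, {x85, x86}, {x86, x87}, {x86, x88}, {x87, x88}, {x85, x86, x87}, {x85, x86, x88}, {x86, x87, x88}, {x87, x88, x89}, {x85, x86, x87, x88}, {x86, x87, x88, x89}, {x85, x86, x87, x88, x89}}.
int(A) = ⋃ {U ∈ τ : U ⊆ A}. Opens contained in A: ∅, {x85}, {x89}, {x85, x86}, {x85, x89}, {x87, x89}, {x85, x86, x89}, {x85, x87, x89}, {x85, x86, x87, x89}.
Taking the union of these: int(A) = {x85, x86, x87, x89}.
cl(A) = ⋂ {C closed : A ⊆ C}. Closed sets containing A: {x85, x86, x87, x88, x89}.
Intersecting these: cl(A) = {x85, x86, x87, x88, x89}.
∂A = cl(A) ∖ int(A) = {x85, x86, x87, x88, x89} ∖ {x85, x86, x87, x89} = {x88}.


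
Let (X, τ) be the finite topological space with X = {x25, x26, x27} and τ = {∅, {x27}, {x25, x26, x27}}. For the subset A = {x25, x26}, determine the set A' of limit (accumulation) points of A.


A' = {x25, x26}

For each x ∈ X, list the open sets U ∈ τ with x ∈ U, then check whether U ∩ (A ∖ {x}) ≠ ∅ for every such U.
  x = x25: opens ∋ x are {x25, x26, x27}; each meets A ∖ {x25}, so x IS a limit point.
  x = x26: opens ∋ x are {x25, x26, x27}; each meets A ∖ {x26}, so x IS a limit point.
  x = x27: open {x27} ∋ x has {x27} ∩ (A ∖ {x27}) = ∅, so x is NOT a limit point.
Collecting: A' = {x25, x26}.


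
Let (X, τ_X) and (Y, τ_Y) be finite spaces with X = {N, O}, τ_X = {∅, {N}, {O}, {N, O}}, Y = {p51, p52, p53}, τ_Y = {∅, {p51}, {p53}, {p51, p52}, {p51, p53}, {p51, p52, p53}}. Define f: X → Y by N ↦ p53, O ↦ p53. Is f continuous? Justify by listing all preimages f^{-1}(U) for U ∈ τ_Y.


f IS continuous.

Compute f^{-1}(U) for each U ∈ τ_Y:
  U = ∅: f^{-1}(U) = ∅ ∈ τ_X ✓.
  U = {p51}: f^{-1}(U) = ∅ ∈ τ_X ✓.
  U = {p53}: f^{-1}(U) = {N, O} ∈ τ_X ✓.
  U = {p51, p52}: f^{-1}(U) = ∅ ∈ τ_X ✓.
  U = {p51, p53}: f^{-1}(U) = {N, O} ∈ τ_X ✓.
  U = {p51, p52, p53}: f^{-1}(U) = {N, O} ∈ τ_X ✓.
Every preimage lies in τ_X, so f IS continuous.


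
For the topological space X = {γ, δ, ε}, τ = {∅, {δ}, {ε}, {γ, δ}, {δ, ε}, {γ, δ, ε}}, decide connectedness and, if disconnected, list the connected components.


(X, τ) is disconnected; components = [{ε}, {γ, δ}].

Find clopen sets (U ∈ τ with X ∖ U ∈ τ):
  U = ∅, X ∖ U = {γ, δ, ε} — both open, so U is clopen.
  U = {ε}, X ∖ U = {γ, δ} — both open, so U is clopen.
  U = {γ, δ}, X ∖ U = {ε} — both open, so U is clopen.
  U = {γ, δ, ε}, X ∖ U = ∅ — both open, so U is clopen.
Nontrivial clopen(s) exist: e.g. {ε}. So (X, τ) is disconnected.
Compute connected components by grouping points that agree on all clopens:
  component: {ε}
  component: {γ, δ}


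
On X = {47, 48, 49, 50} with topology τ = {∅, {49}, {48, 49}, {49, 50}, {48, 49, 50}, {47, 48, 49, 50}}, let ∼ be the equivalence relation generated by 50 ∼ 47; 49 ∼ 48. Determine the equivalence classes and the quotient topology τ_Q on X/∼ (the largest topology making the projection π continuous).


X/∼ = {[47=50], [48=49]}; |τ_Q| = 3.

Equivalence classes: [47=50], [48=49].
Quotient map π: X → X/∼ sends 47 ↦ [47=50], 48 ↦ [48=49], 49 ↦ [48=49], 50 ↦ [47=50].
For each subset V ⊆ X/∼, compute π^{-1}(V) ⊆ X and check whether π^{-1}(V) ∈ τ. V is open in τ_Q iff π^{-1}(V) ∈ τ.
  V = {}: π^{-1}(V) = ∅ ∈ τ ✓.
  V = {[47=50]}: π^{-1}(V) = {47, 50} ∉ τ ✗.
  V = {[48=49]}: π^{-1}(V) = {48, 49} ∈ τ ✓.
  V = {[47=50], [48=49]}: π^{-1}(V) = {47, 48, 49, 50} ∈ τ ✓.
Open sets in the quotient: τ_Q = {{}, {[48=49]}, {[47=50], [48=49]}} (3 elements).


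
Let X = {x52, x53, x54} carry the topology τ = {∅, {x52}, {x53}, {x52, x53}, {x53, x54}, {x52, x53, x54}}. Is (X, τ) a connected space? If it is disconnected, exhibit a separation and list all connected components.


(X, τ) is disconnected; components = [{x52}, {x53, x54}].

Find clopen sets (U ∈ τ with X ∖ U ∈ τ):
  U = ∅, X ∖ U = {x52, x53, x54} — both open, so U is clopen.
  U = {x52}, X ∖ U = {x53, x54} — both open, so U is clopen.
  U = {x53, x54}, X ∖ U = {x52} — both open, so U is clopen.
  U = {x52, x53, x54}, X ∖ U = ∅ — both open, so U is clopen.
Nontrivial clopen(s) exist: e.g. {x52}. So (X, τ) is disconnected.
Compute connected components by grouping points that agree on all clopens:
  component: {x52}
  component: {x53, x54}
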